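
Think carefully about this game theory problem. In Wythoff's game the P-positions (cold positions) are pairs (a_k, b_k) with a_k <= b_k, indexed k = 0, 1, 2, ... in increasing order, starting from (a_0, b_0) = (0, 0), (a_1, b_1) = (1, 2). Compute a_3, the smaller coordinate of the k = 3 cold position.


By Wythoff's theorem, a_k = floor(k * phi) and b_k = floor(k * phi^2) = a_k + k, where phi = (1 + sqrt(5))/2 is the golden ratio.
phi = (1 + sqrt(5))/2 = 1.618034
k = 3
k * phi = 3 * 1.618034 = 4.854102
a_3 = floor(k * phi) = 4

4


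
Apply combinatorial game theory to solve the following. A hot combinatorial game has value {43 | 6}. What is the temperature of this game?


The game is {43 | 6}, a switch {a | b} with numbers a > b.
Cooling {a | b} by t gives {a - t | b + t}, which stops being hot when a - t = b + t, i.e. at t = (a - b)/2. So the temperature of a switch is (a - b)/2.
Temperature = (Left option - Right option) / 2
= (43 - (6)) / 2
= 37 / 2
= 37/2

37/2


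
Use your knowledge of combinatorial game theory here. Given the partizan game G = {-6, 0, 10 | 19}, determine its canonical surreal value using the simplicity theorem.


Left options: {-6, 0, 10}, max = 10
Right options: {19}, min = 19
All options are numbers and max(Left) < min(Right), so by the simplicity theorem the value is the simplest (earliest-born) number strictly between 10 and 19.
Integers 11 through 18 all lie strictly between 10 and 19.
Among integers, the simplest (lowest birthday = smallest |n|; 0 is born on day 0, +-n on day n) is 11.
No non-integer in the interval can be simpler: if x is a non-integer in the interval, then floor(x) or ceil(x) also lies in the interval (the interval contains an integer), and both are proper prefixes of x's sign expansion, i.e. born earlier. So the game value is 11.
Game value = 11

11


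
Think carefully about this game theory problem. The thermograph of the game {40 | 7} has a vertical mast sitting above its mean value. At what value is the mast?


Game = {40 | 7}, a switch {a | b} with numbers a > b.
Its thermograph has left wall a - t and right wall b + t, which meet at t = (a - b)/2, where both equal (a + b)/2. So the mast (mean value) is at (a + b)/2.
Mean = (40 + (7))/2 = 47/2 = 47/2

47/2


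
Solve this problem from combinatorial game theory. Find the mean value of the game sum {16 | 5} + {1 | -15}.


G1 = {16 | 5}, G2 = {1 | -15}
Each is a switch {a | b} with numbers a > b; its mean value is (a + b)/2, and mean value is additive over game sums: m(G1 + G2) = m(G1) + m(G2).
Mean of G1 = (16 + (5))/2 = 21/2 = 21/2
Mean of G2 = (1 + (-15))/2 = -14/2 = -7
Mean of G1 + G2 = 21/2 + -7 = 7/2

7/2


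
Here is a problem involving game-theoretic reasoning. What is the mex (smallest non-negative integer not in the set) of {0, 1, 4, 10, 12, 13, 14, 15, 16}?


Set = {0, 1, 4, 10, 12, 13, 14, 15, 16}
0 is in the set.
1 is in the set.
2 is NOT in the set. This is the mex.
mex = 2

2


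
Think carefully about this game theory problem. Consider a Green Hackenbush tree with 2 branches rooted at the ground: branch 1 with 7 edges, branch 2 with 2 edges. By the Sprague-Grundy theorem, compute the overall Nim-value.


The tree has 2 branches from the ground vertex.
In Green Hackenbush, the Nim-value of a simple path of length k is k.
Branch 1: length 7, Nim-value = 7
Branch 2: length 2, Nim-value = 2
Total Nim-value = XOR of all branch values:
0 XOR 7 = 7
7 XOR 2 = 5
Nim-value of the tree = 5

5


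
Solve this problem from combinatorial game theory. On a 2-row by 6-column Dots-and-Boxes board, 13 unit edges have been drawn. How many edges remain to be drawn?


Grid: 2 x 6 boxes, i.e. 3 rows and 7 columns of dots.
Horizontal edges: (rows + 1) * cols = 3 * 6 = 18
Vertical edges: rows * (cols + 1) = 2 * 7 = 14
Total edges: 18 + 14 = 32
Edges drawn: 13
Remaining: 32 - 13 = 19

19


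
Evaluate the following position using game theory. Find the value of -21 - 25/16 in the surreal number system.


x = -21, y = 25/16
Converting to common denominator: 16
x = -336/16, y = 25/16
x - y = -21 - 25/16 = -361/16

-361/16


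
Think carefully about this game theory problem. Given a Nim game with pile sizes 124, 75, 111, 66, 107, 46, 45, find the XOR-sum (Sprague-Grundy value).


We need the XOR (exclusive or) of all pile sizes.
After XOR-ing pile 1 (size 124): 0 XOR 124 = 124
After XOR-ing pile 2 (size 75): 124 XOR 75 = 55
After XOR-ing pile 3 (size 111): 55 XOR 111 = 88
After XOR-ing pile 4 (size 66): 88 XOR 66 = 26
After XOR-ing pile 5 (size 107): 26 XOR 107 = 113
After XOR-ing pile 6 (size 46): 113 XOR 46 = 95
After XOR-ing pile 7 (size 45): 95 XOR 45 = 114
The Nim-value of this position is 114.

114


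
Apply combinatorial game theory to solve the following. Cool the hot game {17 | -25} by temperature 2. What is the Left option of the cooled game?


Original game: {17 | -25} (a switch {a | b} with a > b).
Cooling by t (for t below the temperature (a - b)/2 = 21) taxes each move by t: {a | b} cooled by t is {a - t | b + t}.
Cooling amount: t = 2
Cooled Left option: 17 - 2 = 15
Cooled Right option: -25 + 2 = -23
Cooled game: {15 | -23}
Left option = 15

15


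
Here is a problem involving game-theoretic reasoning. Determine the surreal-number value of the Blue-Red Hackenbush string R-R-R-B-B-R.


Edges (from ground): R-R-R-B-B-R
By Berlekamp's sign-expansion rule, a Blue-Red Hackenbush stalk has the value of the surreal number whose sign sequence is the edge sequence with B -> + and R -> -.
Sign sequence: ---++-
Trace the sign expansion in the surreal number tree, starting from 0:
Edge 1: R (sign -) -> bounds (-inf, 0), value = -1
Edge 2: R (sign -) -> bounds (-inf, -1), value = -2
Edge 3: R (sign -) -> bounds (-inf, -2), value = -3
Edge 4: B (sign +) -> bounds (-3, -2), value = -5/2
Edge 5: B (sign +) -> bounds (-5/2, -2), value = -9/4
Edge 6: R (sign -) -> bounds (-5/2, -9/4), value = -19/8
Game value = -19/8

-19/8


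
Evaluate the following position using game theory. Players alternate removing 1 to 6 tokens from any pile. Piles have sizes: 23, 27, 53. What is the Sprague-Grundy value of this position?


Subtraction set: {1, 2, 3, 4, 5, 6}
For this subtraction set, G(n) = n mod 7 (period = max + 1 = 7).
Pile 1 (size 23): G(23) = 23 mod 7 = 2
Pile 2 (size 27): G(27) = 27 mod 7 = 6
Pile 3 (size 53): G(53) = 53 mod 7 = 4
Total Grundy value = XOR of all: 2 XOR 6 XOR 4 = 0

0


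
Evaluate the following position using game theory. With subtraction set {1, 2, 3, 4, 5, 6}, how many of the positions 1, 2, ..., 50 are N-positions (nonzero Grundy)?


Subtraction set S = {1, 2, 3, 4, 5, 6}, so G(n) = n mod 7.
G(n) = 0 when n is a multiple of 7.
Multiples of 7 in [1, 50]: 7
N-positions (nonzero Grundy) = 50 - 7 = 43

43


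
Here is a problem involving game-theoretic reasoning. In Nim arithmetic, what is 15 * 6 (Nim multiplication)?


Nim multiplication is bilinear over XOR: (u XOR v) * w = (u*w) XOR (v*w).
So we split each operand into its bit components and XOR the pairwise Nim products.
15 = 1 + 2 + 4 + 8 (as XOR of powers of 2).
6 = 2 + 4 (as XOR of powers of 2).
Using the standard Nim-product table on single bits:
  2*2 = 3,   2*4 = 8,   2*8 = 12,
  4*4 = 6,   4*8 = 11,  8*8 = 13,
and  1*x = x (identity), k*l = l*k (commutative).
Pairwise Nim products:
  1 * 2 = 2
  1 * 4 = 4
  2 * 2 = 3
  2 * 4 = 8
  4 * 2 = 8
  4 * 4 = 6
  8 * 2 = 12
  8 * 4 = 11
XOR them: 2 XOR 4 XOR 3 XOR 8 XOR 8 XOR 6 XOR 12 XOR 11 = 4.
Result: 15 * 6 = 4 (in Nim).

4


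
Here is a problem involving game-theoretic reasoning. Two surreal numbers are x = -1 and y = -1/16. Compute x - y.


x = -1, y = -1/16
Converting to common denominator: 16
x = -16/16, y = -1/16
x - y = -1 - -1/16 = -15/16

-15/16


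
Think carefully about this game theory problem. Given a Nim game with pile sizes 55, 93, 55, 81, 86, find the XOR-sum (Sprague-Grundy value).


We need the XOR (exclusive or) of all pile sizes.
After XOR-ing pile 1 (size 55): 0 XOR 55 = 55
After XOR-ing pile 2 (size 93): 55 XOR 93 = 106
After XOR-ing pile 3 (size 55): 106 XOR 55 = 93
After XOR-ing pile 4 (size 81): 93 XOR 81 = 12
After XOR-ing pile 5 (size 86): 12 XOR 86 = 90
The Nim-value of this position is 90.

90


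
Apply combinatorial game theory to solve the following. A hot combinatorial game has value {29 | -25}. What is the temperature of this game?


The game is {29 | -25}, a switch {a | b} with numbers a > b.
Cooling {a | b} by t gives {a - t | b + t}, which stops being hot when a - t = b + t, i.e. at t = (a - b)/2. So the temperature of a switch is (a - b)/2.
Temperature = (Left option - Right option) / 2
= (29 - (-25)) / 2
= 54 / 2
= 27

27


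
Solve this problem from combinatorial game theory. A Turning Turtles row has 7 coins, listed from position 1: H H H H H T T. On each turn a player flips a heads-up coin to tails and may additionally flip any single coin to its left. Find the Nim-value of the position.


Coins: H H H H H T T
Key fact: a single head at position k behaves exactly like a Nim heap of size k (turning it to T and optionally flipping a coin at j < k corresponds to moving the heap from k to j, or to 0), and heads combine as a disjunctive sum (two heads at the same place would cancel, matching j XOR j = 0). So the Nim-value is the XOR of the 1-indexed positions of the heads.
Face-up positions (1-indexed): [1, 2, 3, 4, 5]
XOR 0 with 1: 0 XOR 1 = 1
XOR 1 with 2: 1 XOR 2 = 3
XOR 3 with 3: 3 XOR 3 = 0
XOR 0 with 4: 0 XOR 4 = 4
XOR 4 with 5: 4 XOR 5 = 1
Nim-value = 1

1


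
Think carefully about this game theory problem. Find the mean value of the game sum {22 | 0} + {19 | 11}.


G1 = {22 | 0}, G2 = {19 | 11}
Each is a switch {a | b} with numbers a > b; its mean value is (a + b)/2, and mean value is additive over game sums: m(G1 + G2) = m(G1) + m(G2).
Mean of G1 = (22 + (0))/2 = 22/2 = 11
Mean of G2 = (19 + (11))/2 = 30/2 = 15
Mean of G1 + G2 = 11 + 15 = 26

26


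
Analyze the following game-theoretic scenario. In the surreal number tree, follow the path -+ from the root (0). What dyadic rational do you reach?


Sign expansion: -+
Rule: track bounds (lo, hi), initially (-inf, +inf). On '+', the current value becomes lo and we move to the simplest number in (value, hi): value + 1 if hi = +inf, otherwise the midpoint (value + hi)/2. On '-', the current value becomes hi and we move to value - 1 if lo = -inf, otherwise the midpoint (lo + value)/2.
Start at 0.
Step 1: sign = -, move left. Bounds: (-inf, 0). Value = -1
Step 2: sign = +, move right. Bounds: (-1, 0). Value = -1/2
The surreal number with sign expansion -+ is -1/2.

-1/2


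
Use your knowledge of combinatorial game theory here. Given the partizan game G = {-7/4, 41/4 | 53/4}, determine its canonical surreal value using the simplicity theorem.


Left options: {-7/4, 41/4}, max = 41/4
Right options: {53/4}, min = 53/4
All options are numbers and max(Left) < min(Right), so by the simplicity theorem the value is the simplest (earliest-born) number strictly between 41/4 and 53/4.
Integers 11 through 13 all lie strictly between 41/4 and 53/4.
Among integers, the simplest (lowest birthday = smallest |n|; 0 is born on day 0, +-n on day n) is 11.
No non-integer in the interval can be simpler: if x is a non-integer in the interval, then floor(x) or ceil(x) also lies in the interval (the interval contains an integer), and both are proper prefixes of x's sign expansion, i.e. born earlier. So the game value is 11.
Game value = 11

11


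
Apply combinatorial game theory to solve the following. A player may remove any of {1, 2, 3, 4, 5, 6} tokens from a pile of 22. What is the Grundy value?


The subtraction set is S = {1, 2, 3, 4, 5, 6}.
G(k) = mex{ G(k - s) : s in S, s <= k }. We compute iteratively: G(0) = 0.
G(1) = mex({0}) = 1
G(2) = mex({0, 1}) = 2
G(3) = mex({0, 1, 2}) = 3
G(4) = mex({0, 1, 2, 3}) = 4
G(5) = mex({0, 1, 2, 3, 4}) = 5
G(6) = mex({0, 1, 2, 3, 4, 5}) = 6
G(7) = mex({1, 2, 3, 4, 5, 6}) = 0
G(8) = mex({0, 2, 3, 4, 5, 6}) = 1
G(9) = mex({0, 1, 3, 4, 5, 6}) = 2
G(10) = mex({0, 1, 2, 4, 5, 6}) = 3
G(11) = mex({0, 1, 2, 3, 5, 6}) = 4
G(12) = mex({0, 1, 2, 3, 4, 6}) = 5
Observe that G(7)..G(12) = 0, 1, 2, 3, 4, 5 repeats G(0)..G(5) = 0, 1, 2, 3, 4, 5.
For k >= max(S) = 6, G(k) is determined by the previous 6 values G(k-6)..G(k-1); a window of 6 consecutive values has recurred shifted by 7, so by induction G(k + 7) = G(k) for all k >= 0: the sequence is periodic from the start with period 7.
One period: G(0..6) = 0, 1, 2, 3, 4, 5, 6.
22 mod 7 = 1, so G(22) = G(1) = 1.

1


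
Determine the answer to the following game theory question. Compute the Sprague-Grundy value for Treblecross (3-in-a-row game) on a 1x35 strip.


Treblecross: place X on empty cells; 3-in-a-row wins.
Playing within two cells of an existing X lets the opponent win at once, so sensible play treats the cells i-2..i+2 around each X as dead. The player left with no safe cell loses, so this is a normal-play take-away game on strips of safe cells.
Placing X at cell i (0-indexed) of a strip of k safe cells leaves independent strips of sizes max(0, i-2) and max(0, k-i-3). Hence G(k) = mex{ G(max(0,i-2)) XOR G(max(0,k-i-3)) : 0 <= i < k }, with G(0) = 0.
G(1): splits (0,0):0^0=0 -> mex({0}) = 1
G(2): splits (0,0):0^0=0 -> mex({0}) = 1
G(3): splits (0,0):0^0=0 -> mex({0}) = 1
G(4): splits (0,1):0^1=1 (0,0):0^0=0 -> mex({0, 1}) = 2
G(5): splits (0,2):0^1=1 (0,1):0^1=1 (0,0):0^0=0 -> mex({0, 1}) = 2
G(6) = mex({1}) = 0
G(7) = mex({0, 1, 2}) = 3
G(8) = mex({0, 1, 2}) = 3
G(9) = mex({0, 2}) = 1
G(10) = mex({0, 2, 3}) = 1
G(11) = mex({0, 3}) = 1
G(12) = mex({1, 3}) = 0
G(13) = mex({0, 1, 2, 3}) = 4
G(14) = mex({0, 1, 2}) = 3
G(15) = mex({0, 1, 2}) = 3
G(16) = mex({0, 1, 2, 4}) = 3
G(17) = mex({0, 1, 3, 4}) = 2
G(18) = mex({0, 1, 3, 4}) = 2
G(19) = mex({0, 1, 3, 5}) = 2
G(20) = mex({0, 1, 2, 3, 5}) = 4
G(21) = mex({0, 1, 2, 3, 5}) = 4
G(22) = mex({1, 2, 6}) = 0
G(23) = mex({0, 1, 2, 3, 4, 6}) = 5
G(24) = mex({0, 1, 2, 3, 4}) = 5
G(25) = mex({0, 1, 3, 4, 7}) = 2
G(26) = mex({0, 1, 3, 4, 5, 7}) = 2
G(27) = mex({0, 1, 3, 5}) = 2
G(28) = mex({0, 1, 2, 5}) = 3
G(29) = mex({0, 1, 2, 4, 5, 6}) = 3
G(30) = mex({1, 2, 4, 6}) = 0
G(31) = mex({0, 1, 2, 3, 4, 6}) = 5
G(32) = mex({1, 2, 3, 4, 7}) = 0
G(33) = mex({0, 3, 7}) = 1
G(34) = mex({0, 2, 3, 5, 7}) = 1
G(35) = mex({0, 2, 3, 5, 6}) = 1
Therefore G(35) = 1.

1


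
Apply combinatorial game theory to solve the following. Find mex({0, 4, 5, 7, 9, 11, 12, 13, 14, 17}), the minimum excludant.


Set = {0, 4, 5, 7, 9, 11, 12, 13, 14, 17}
0 is in the set.
1 is NOT in the set. This is the mex.
mex = 1

1


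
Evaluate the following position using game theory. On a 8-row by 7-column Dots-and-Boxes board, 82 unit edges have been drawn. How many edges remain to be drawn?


Grid: 8 x 7 boxes, i.e. 9 rows and 8 columns of dots.
Horizontal edges: (rows + 1) * cols = 9 * 7 = 63
Vertical edges: rows * (cols + 1) = 8 * 8 = 64
Total edges: 63 + 64 = 127
Edges drawn: 82
Remaining: 127 - 82 = 45

45


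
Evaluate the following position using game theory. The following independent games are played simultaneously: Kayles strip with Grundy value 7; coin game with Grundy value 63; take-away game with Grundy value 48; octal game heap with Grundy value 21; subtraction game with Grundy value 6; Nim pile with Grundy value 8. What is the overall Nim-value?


By the Sprague-Grundy theorem, the Grundy value of a sum of games is the XOR of individual Grundy values.
Kayles strip: Grundy value = 7. Running XOR: 0 XOR 7 = 7
coin game: Grundy value = 63. Running XOR: 7 XOR 63 = 56
take-away game: Grundy value = 48. Running XOR: 56 XOR 48 = 8
octal game heap: Grundy value = 21. Running XOR: 8 XOR 21 = 29
subtraction game: Grundy value = 6. Running XOR: 29 XOR 6 = 27
Nim pile: Grundy value = 8. Running XOR: 27 XOR 8 = 19
The combined Grundy value is 19.

19


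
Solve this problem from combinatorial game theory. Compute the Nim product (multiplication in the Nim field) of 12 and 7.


Nim multiplication is bilinear over XOR: (u XOR v) * w = (u*w) XOR (v*w).
So we split each operand into its bit components and XOR the pairwise Nim products.
12 = 4 + 8 (as XOR of powers of 2).
7 = 1 + 2 + 4 (as XOR of powers of 2).
Using the standard Nim-product table on single bits:
  2*2 = 3,   2*4 = 8,   2*8 = 12,
  4*4 = 6,   4*8 = 11,  8*8 = 13,
and  1*x = x (identity), k*l = l*k (commutative).
Pairwise Nim products:
  4 * 1 = 4
  4 * 2 = 8
  4 * 4 = 6
  8 * 1 = 8
  8 * 2 = 12
  8 * 4 = 11
XOR them: 4 XOR 8 XOR 6 XOR 8 XOR 12 XOR 11 = 5.
Result: 12 * 7 = 5 (in Nim).

5


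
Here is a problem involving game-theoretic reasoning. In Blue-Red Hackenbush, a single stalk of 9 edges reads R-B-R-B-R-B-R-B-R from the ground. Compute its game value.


Edges (from ground): R-B-R-B-R-B-R-B-R
By Berlekamp's sign-expansion rule, a Blue-Red Hackenbush stalk has the value of the surreal number whose sign sequence is the edge sequence with B -> + and R -> -.
Sign sequence: -+-+-+-+-
Trace the sign expansion in the surreal number tree, starting from 0:
Edge 1: R (sign -) -> bounds (-inf, 0), value = -1
Edge 2: B (sign +) -> bounds (-1, 0), value = -1/2
Edge 3: R (sign -) -> bounds (-1, -1/2), value = -3/4
Edge 4: B (sign +) -> bounds (-3/4, -1/2), value = -5/8
Edge 5: R (sign -) -> bounds (-3/4, -5/8), value = -11/16
Edge 6: B (sign +) -> bounds (-11/16, -5/8), value = -21/32
Edge 7: R (sign -) -> bounds (-11/16, -21/32), value = -43/64
Edge 8: B (sign +) -> bounds (-43/64, -21/32), value = -85/128
Edge 9: R (sign -) -> bounds (-43/64, -85/128), value = -171/256
Game value = -171/256

-171/256


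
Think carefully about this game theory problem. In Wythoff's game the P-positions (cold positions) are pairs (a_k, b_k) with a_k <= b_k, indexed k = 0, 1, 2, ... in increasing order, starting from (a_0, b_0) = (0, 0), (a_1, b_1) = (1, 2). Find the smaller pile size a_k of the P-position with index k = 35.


By Wythoff's theorem, a_k = floor(k * phi) and b_k = floor(k * phi^2) = a_k + k, where phi = (1 + sqrt(5))/2 is the golden ratio.
phi = (1 + sqrt(5))/2 = 1.618034
k = 35
k * phi = 35 * 1.618034 = 56.631190
a_35 = floor(k * phi) = 56

56


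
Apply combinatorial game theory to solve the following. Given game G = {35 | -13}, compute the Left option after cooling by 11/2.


Original game: {35 | -13} (a switch {a | b} with a > b).
Cooling by t (for t below the temperature (a - b)/2 = 24) taxes each move by t: {a | b} cooled by t is {a - t | b + t}.
Cooling amount: t = 11/2
Cooled Left option: 35 - 11/2 = 59/2
Cooled Right option: -13 + 11/2 = -15/2
Cooled game: {59/2 | -15/2}
Left option = 59/2

59/2


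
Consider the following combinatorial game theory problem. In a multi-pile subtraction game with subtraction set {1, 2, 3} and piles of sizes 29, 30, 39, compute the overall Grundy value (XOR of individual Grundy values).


Subtraction set: {1, 2, 3}
For this subtraction set, G(n) = n mod 4 (period = max + 1 = 4).
Pile 1 (size 29): G(29) = 29 mod 4 = 1
Pile 2 (size 30): G(30) = 30 mod 4 = 2
Pile 3 (size 39): G(39) = 39 mod 4 = 3
Total Grundy value = XOR of all: 1 XOR 2 XOR 3 = 0

0


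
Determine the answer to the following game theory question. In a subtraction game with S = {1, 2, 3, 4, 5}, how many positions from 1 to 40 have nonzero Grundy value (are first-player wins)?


Subtraction set S = {1, 2, 3, 4, 5}, so G(n) = n mod 6.
G(n) = 0 when n is a multiple of 6.
Multiples of 6 in [1, 40]: 6
N-positions (nonzero Grundy) = 40 - 6 = 34

34


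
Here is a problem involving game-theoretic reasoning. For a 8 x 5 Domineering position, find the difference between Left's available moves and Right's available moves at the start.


Board is 8 x 5 (rows x cols).
Left (vertical) placements: (rows-1) * cols = 7 * 5 = 35
Right (horizontal) placements: rows * (cols-1) = 8 * 4 = 32
Advantage = Left - Right = 35 - 32 = 3

3


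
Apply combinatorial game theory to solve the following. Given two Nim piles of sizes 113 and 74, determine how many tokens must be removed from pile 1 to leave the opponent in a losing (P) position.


Piles: 113 and 74
Current XOR: 113 XOR 74 = 59 (non-zero, so this is an N-position).
To make the XOR zero, we need to find a move that balances the piles.
For pile 1 (size 113): target = 113 XOR 59 = 74
We reduce pile 1 from 113 to 74.
Tokens removed: 113 - 74 = 39
Verification: 74 XOR 74 = 0

39


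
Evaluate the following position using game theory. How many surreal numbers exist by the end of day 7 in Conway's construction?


Day 0: {|} = 0 is born. Count = 1.
Day n: the number of surreal numbers born by day n is 2^(n+1) - 1.
By day 0: 2^1 - 1 = 1
By day 1: 2^2 - 1 = 3
By day 2: 2^3 - 1 = 7
By day 3: 2^4 - 1 = 15
By day 4: 2^5 - 1 = 31
By day 5: 2^6 - 1 = 63
By day 6: 2^7 - 1 = 127
By day 7: 2^8 - 1 = 255
By day 7: 255 surreal numbers.

255


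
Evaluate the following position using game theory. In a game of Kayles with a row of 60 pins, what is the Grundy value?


Kayles: a move removes 1 or 2 adjacent pins from a contiguous row.
Removing pins from a row of k leaves two independent rows (a, b) with a + b = k - 1 (one pin) or a + b = k - 2 (two pins); an end removal gives a = 0.
By Sprague-Grundy, G(k) = mex{ G(a) XOR G(b) } over all these splits. G(0) = 0.
G(1): splits (0,0):0^0=0 -> mex({0}) = 1
G(2): splits (0,1):0^1=1 (0,0):0^0=0 -> mex({0, 1}) = 2
G(3): splits (0,2):0^2=2 (1,1):1^1=0 (0,1):0^1=1 -> mex({0, 1, 2}) = 3
G(4): splits (0,3):0^3=3 (1,2):1^2=3 (0,2):0^2=2 (1,1):1^1=0 -> mex({0, 2, 3}) = 1
G(5): splits (0,4):0^1=1 (1,3):1^3=2 (2,2):2^2=0 (0,3):0^3=3 (1,2):1^2=3 -> mex({0, 1, 2, 3}) = 4
G(6) = mex({0, 1, 2, 4}) = 3
G(7) = mex({0, 1, 3, 4, 5}) = 2
G(8) = mex({0, 2, 3, 5, 6}) = 1
G(9) = mex({0, 1, 2, 3, 6, 7}) = 4
G(10) = mex({0, 1, 3, 4, 5, 7}) = 2
G(11) = mex({0, 1, 2, 3, 4, 5}) = 6
G(12) = mex({0, 1, 2, 3, 5, 6, 7}) = 4
G(13) = mex({0, 2, 3, 4, 6, 7}) = 1
G(14) = mex({0, 1, 4, 5, 6, 7}) = 2
G(15) = mex({0, 1, 2, 3, 4, 5, 6}) = 7
G(16) = mex({0, 2, 3, 5, 6, 7}) = 1
G(17) = mex({0, 1, 2, 3, 5, 6, 7}) = 4
G(18) = mex({0, 1, 2, 4, 5, 6}) = 3
G(19) = mex({0, 1, 3, 4, 5, 7}) = 2
G(20) = mex({0, 2, 3, 4, 5, 6, 7}) = 1
G(21) = mex({0, 1, 2, 3, 5, 6, 7}) = 4
G(22) = mex({0, 1, 2, 3, 4, 5, 7}) = 6
G(23) = mex({0, 1, 2, 3, 4, 5, 6}) = 7
G(24) = mex({0, 1, 2, 3, 5, 6, 7}) = 4
G(25) = mex({0, 2, 3, 4, 6, 7}) = 1
G(26) = mex({0, 1, 3, 4, 5, 6, 7}) = 2
G(27) = mex({0, 1, 2, 3, 4, 5, 6, 7}) = 8
G(28) = mex({0, 1, 2, 3, 4, 6, 7, 8}) = 5
G(29) = mex({0, 1, 2, 3, 5, 6, 7, 8, 9}) = 4
G(30) = mex({0, 1, 2, 3, 4, 5, 6, 9, 10}) = 7
G(31) = mex({0, 1, 3, 4, 5, 7, 10, 11}) = 2
G(32) = mex({0, 2, 3, 4, 5, 6, 7, 9, 11}) = 1
G(33) = mex({0, 1, 2, 3, 4, 5, 6, 7, 9, 12}) = 8
G(34) = mex({0, 1, 2, 3, 4, 5, 7, 8, 11, 12}) = 6
G(35) = mex({0, 1, 2, 3, 4, 5, 6, 8, 9, 10, 11}) = 7
G(36) = mex({0, 1, 2, 3, 5, 6, 7, 9, 10}) = 4
G(37) = mex({0, 2, 3, 4, 6, 7, 9, 10, 11, 12}) = 1
G(38) = mex({0, 1, 3, 4, 5, 6, 7, 9, 10, 11, 12}) = 2
G(39) = mex({0, 1, 2, 4, 5, 6, 7, 9, 10, 12, 14}) = 3
G(40) = mex({0, 2, 3, 4, 6, 7, 11, 12, 14}) = 1
G(41) = mex({0, 1, 2, 3, 5, 6, 7, 9, 10, 11, 12}) = 4
G(42) = mex({0, 1, 2, 3, 4, 5, 6, 9, 10}) = 7
G(43) = mex({0, 1, 3, 4, 5, 7, 9, 10, 12, 15}) = 2
G(44) = mex({0, 2, 3, 4, 5, 6, 7, 9, 10, 12, 15}) = 1
G(45) = mex({0, 1, 2, 3, 4, 5, 6, 7, 9, 10, 12, 14}) = 8
G(46) = mex({0, 1, 3, 4, 5, 7, 8, 11, 12, 14}) = 2
G(47) = mex({0, 1, 2, 3, 4, 5, 6, 8, 9, 10, 11, 12}) = 7
G(48) = mex({0, 1, 2, 3, 5, 6, 7, 9, 10}) = 4
G(49) = mex({0, 2, 3, 4, 6, 7, 9, 10, 11, 12, 15}) = 1
G(50) = mex({0, 1, 4, 5, 6, 7, 9, 11, 12, 14, 15}) = 2
G(51) = mex({0, 1, 2, 3, 4, 5, 6, 7, 9, 12, 14, 15}) = 8
G(52) = mex({0, 2, 3, 4, 5, 6, 7, 8, 11, 12, 15}) = 1
G(53) = mex({0, 1, 2, 3, 5, 6, 7, 8, 9, 10, 11, 12}) = 4
G(54) = mex({0, 1, 2, 3, 4, 5, 6, 9, 10}) = 7
G(55) = mex({0, 1, 3, 4, 5, 7, 9, 10, 11, 12}) = 2
G(56) = mex({0, 2, 3, 4, 5, 6, 7, 9, 10, 11, 12, 13, 14}) = 1
G(57) = mex({0, 1, 2, 3, 5, 6, 7, 9, 10, 12, 13, 14, 15}) = 4
G(58) = mex({0, 1, 3, 4, 5, 7, 11, 12, 14, 15}) = 2
G(59) = mex({0, 1, 2, 3, 4, 5, 6, 9, 10, 11, 12, 15}) = 7
G(60) = mex({0, 1, 2, 3, 5, 6, 7, 9, 10}) = 4
Therefore G(60) = 4.

4


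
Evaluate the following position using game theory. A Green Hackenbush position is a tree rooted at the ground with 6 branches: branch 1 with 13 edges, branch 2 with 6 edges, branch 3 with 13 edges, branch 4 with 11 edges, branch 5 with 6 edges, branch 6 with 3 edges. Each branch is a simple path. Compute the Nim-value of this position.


The tree has 6 branches from the ground vertex.
In Green Hackenbush, the Nim-value of a simple path of length k is k.
Branch 1: length 13, Nim-value = 13
Branch 2: length 6, Nim-value = 6
Branch 3: length 13, Nim-value = 13
Branch 4: length 11, Nim-value = 11
Branch 5: length 6, Nim-value = 6
Branch 6: length 3, Nim-value = 3
Total Nim-value = XOR of all branch values:
0 XOR 13 = 13
13 XOR 6 = 11
11 XOR 13 = 6
6 XOR 11 = 13
13 XOR 6 = 11
11 XOR 3 = 8
Nim-value of the tree = 8

8


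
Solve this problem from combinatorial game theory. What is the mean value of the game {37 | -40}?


Game = {37 | -40}, a switch {a | b} with numbers a > b.
Its thermograph has left wall a - t and right wall b + t, which meet at t = (a - b)/2, where both equal (a + b)/2. So the mast (mean value) is at (a + b)/2.
Mean = (37 + (-40))/2 = -3/2 = -3/2

-3/2


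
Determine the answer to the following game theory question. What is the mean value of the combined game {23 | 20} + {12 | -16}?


G1 = {23 | 20}, G2 = {12 | -16}
Each is a switch {a | b} with numbers a > b; its mean value is (a + b)/2, and mean value is additive over game sums: m(G1 + G2) = m(G1) + m(G2).
Mean of G1 = (23 + (20))/2 = 43/2 = 43/2
Mean of G2 = (12 + (-16))/2 = -4/2 = -2
Mean of G1 + G2 = 43/2 + -2 = 39/2

39/2


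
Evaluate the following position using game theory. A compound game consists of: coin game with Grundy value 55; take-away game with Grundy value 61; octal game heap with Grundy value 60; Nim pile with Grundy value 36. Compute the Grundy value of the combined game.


By the Sprague-Grundy theorem, the Grundy value of a sum of games is the XOR of individual Grundy values.
coin game: Grundy value = 55. Running XOR: 0 XOR 55 = 55
take-away game: Grundy value = 61. Running XOR: 55 XOR 61 = 10
octal game heap: Grundy value = 60. Running XOR: 10 XOR 60 = 54
Nim pile: Grundy value = 36. Running XOR: 54 XOR 36 = 18
The combined Grundy value is 18.

18


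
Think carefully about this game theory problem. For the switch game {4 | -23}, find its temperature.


The game is {4 | -23}, a switch {a | b} with numbers a > b.
Cooling {a | b} by t gives {a - t | b + t}, which stops being hot when a - t = b + t, i.e. at t = (a - b)/2. So the temperature of a switch is (a - b)/2.
Temperature = (Left option - Right option) / 2
= (4 - (-23)) / 2
= 27 / 2
= 27/2

27/2


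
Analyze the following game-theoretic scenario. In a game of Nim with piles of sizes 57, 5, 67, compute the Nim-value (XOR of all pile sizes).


We need the XOR (exclusive or) of all pile sizes.
After XOR-ing pile 1 (size 57): 0 XOR 57 = 57
After XOR-ing pile 2 (size 5): 57 XOR 5 = 60
After XOR-ing pile 3 (size 67): 60 XOR 67 = 127
The Nim-value of this position is 127.

127


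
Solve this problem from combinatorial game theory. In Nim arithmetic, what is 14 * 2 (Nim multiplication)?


Nim multiplication is bilinear over XOR: (u XOR v) * w = (u*w) XOR (v*w).
So we split each operand into its bit components and XOR the pairwise Nim products.
14 = 2 + 4 + 8 (as XOR of powers of 2).
2 = 2 (as XOR of powers of 2).
Using the standard Nim-product table on single bits:
  2*2 = 3,   2*4 = 8,   2*8 = 12,
  4*4 = 6,   4*8 = 11,  8*8 = 13,
and  1*x = x (identity), k*l = l*k (commutative).
Pairwise Nim products:
  2 * 2 = 3
  4 * 2 = 8
  8 * 2 = 12
XOR them: 3 XOR 8 XOR 12 = 7.
Result: 14 * 2 = 7 (in Nim).

7


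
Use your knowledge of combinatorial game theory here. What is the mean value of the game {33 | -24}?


Game = {33 | -24}, a switch {a | b} with numbers a > b.
Its thermograph has left wall a - t and right wall b + t, which meet at t = (a - b)/2, where both equal (a + b)/2. So the mast (mean value) is at (a + b)/2.
Mean = (33 + (-24))/2 = 9/2 = 9/2

9/2


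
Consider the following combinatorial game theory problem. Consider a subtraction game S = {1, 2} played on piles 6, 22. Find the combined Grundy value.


Subtraction set: {1, 2}
For this subtraction set, G(n) = n mod 3 (period = max + 1 = 3).
Pile 1 (size 6): G(6) = 6 mod 3 = 0
Pile 2 (size 22): G(22) = 22 mod 3 = 1
Total Grundy value = XOR of all: 0 XOR 1 = 1

1


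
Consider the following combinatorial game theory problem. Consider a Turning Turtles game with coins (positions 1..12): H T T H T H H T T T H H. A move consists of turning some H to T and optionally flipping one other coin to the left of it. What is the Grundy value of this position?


Coins: H T T H T H H T T T H H
Key fact: a single head at position k behaves exactly like a Nim heap of size k (turning it to T and optionally flipping a coin at j < k corresponds to moving the heap from k to j, or to 0), and heads combine as a disjunctive sum (two heads at the same place would cancel, matching j XOR j = 0). So the Nim-value is the XOR of the 1-indexed positions of the heads.
Face-up positions (1-indexed): [1, 4, 6, 7, 11, 12]
XOR 0 with 1: 0 XOR 1 = 1
XOR 1 with 4: 1 XOR 4 = 5
XOR 5 with 6: 5 XOR 6 = 3
XOR 3 with 7: 3 XOR 7 = 4
XOR 4 with 11: 4 XOR 11 = 15
XOR 15 with 12: 15 XOR 12 = 3
Nim-value = 3

3


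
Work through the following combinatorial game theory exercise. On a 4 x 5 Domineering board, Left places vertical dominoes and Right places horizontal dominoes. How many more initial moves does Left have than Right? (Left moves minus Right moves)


Board is 4 x 5 (rows x cols).
Left (vertical) placements: (rows-1) * cols = 3 * 5 = 15
Right (horizontal) placements: rows * (cols-1) = 4 * 4 = 16
Advantage = Left - Right = 15 - 16 = -1

-1


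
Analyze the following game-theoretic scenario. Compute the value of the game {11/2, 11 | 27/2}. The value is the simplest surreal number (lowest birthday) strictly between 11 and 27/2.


Left options: {11/2, 11}, max = 11
Right options: {27/2}, min = 27/2
All options are numbers and max(Left) < min(Right), so by the simplicity theorem the value is the simplest (earliest-born) number strictly between 11 and 27/2.
Integers 12 through 13 all lie strictly between 11 and 27/2.
Among integers, the simplest (lowest birthday = smallest |n|; 0 is born on day 0, +-n on day n) is 12.
No non-integer in the interval can be simpler: if x is a non-integer in the interval, then floor(x) or ceil(x) also lies in the interval (the interval contains an integer), and both are proper prefixes of x's sign expansion, i.e. born earlier. So the game value is 12.
Game value = 12

12


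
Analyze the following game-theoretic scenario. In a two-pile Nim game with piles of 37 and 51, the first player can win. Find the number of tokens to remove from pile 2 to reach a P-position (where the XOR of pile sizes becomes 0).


Piles: 37 and 51
Current XOR: 37 XOR 51 = 22 (non-zero, so this is an N-position).
To make the XOR zero, we need to find a move that balances the piles.
For pile 2 (size 51): target = 51 XOR 22 = 37
We reduce pile 2 from 51 to 37.
Tokens removed: 51 - 37 = 14
Verification: 37 XOR 37 = 0

14


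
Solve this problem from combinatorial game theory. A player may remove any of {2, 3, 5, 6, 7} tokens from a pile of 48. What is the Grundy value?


The subtraction set is S = {2, 3, 5, 6, 7}.
G(k) = mex{ G(k - s) : s in S, s <= k }. We compute iteratively: G(0) = 0.
G(1) = mex({}) = 0
G(2) = mex({0}) = 1
G(3) = mex({0}) = 1
G(4) = mex({0, 1}) = 2
G(5) = mex({0, 1}) = 2
G(6) = mex({0, 1, 2}) = 3
G(7) = mex({0, 1, 2}) = 3
G(8) = mex({0, 1, 2, 3}) = 4
G(9) = mex({1, 2, 3}) = 0
G(10) = mex({1, 2, 3, 4}) = 0
G(11) = mex({0, 2, 3, 4}) = 1
G(12) = mex({0, 2, 3}) = 1
G(13) = mex({0, 1, 3, 4}) = 2
G(14) = mex({0, 1, 3, 4}) = 2
G(15) = mex({0, 1, 2, 4}) = 3
Observe that G(9)..G(15) = 0, 0, 1, 1, 2, 2, 3 repeats G(0)..G(6) = 0, 0, 1, 1, 2, 2, 3.
For k >= max(S) = 7, G(k) is determined by the previous 7 values G(k-7)..G(k-1); a window of 7 consecutive values has recurred shifted by 9, so by induction G(k + 9) = G(k) for all k >= 0: the sequence is periodic from the start with period 9.
One period: G(0..8) = 0, 0, 1, 1, 2, 2, 3, 3, 4.
48 mod 9 = 3, so G(48) = G(3) = 1.

1


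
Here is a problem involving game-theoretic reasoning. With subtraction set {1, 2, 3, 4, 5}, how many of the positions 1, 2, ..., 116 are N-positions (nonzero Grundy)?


Subtraction set S = {1, 2, 3, 4, 5}, so G(n) = n mod 6.
G(n) = 0 when n is a multiple of 6.
Multiples of 6 in [1, 116]: 19
N-positions (nonzero Grundy) = 116 - 19 = 97

97


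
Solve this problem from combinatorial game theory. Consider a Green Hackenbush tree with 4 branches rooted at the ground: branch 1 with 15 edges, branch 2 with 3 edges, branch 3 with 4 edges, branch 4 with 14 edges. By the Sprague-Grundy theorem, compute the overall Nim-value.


The tree has 4 branches from the ground vertex.
In Green Hackenbush, the Nim-value of a simple path of length k is k.
Branch 1: length 15, Nim-value = 15
Branch 2: length 3, Nim-value = 3
Branch 3: length 4, Nim-value = 4
Branch 4: length 14, Nim-value = 14
Total Nim-value = XOR of all branch values:
0 XOR 15 = 15
15 XOR 3 = 12
12 XOR 4 = 8
8 XOR 14 = 6
Nim-value of the tree = 6

6


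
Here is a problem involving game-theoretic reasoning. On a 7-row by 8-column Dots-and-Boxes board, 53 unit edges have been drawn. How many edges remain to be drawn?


Grid: 7 x 8 boxes, i.e. 8 rows and 9 columns of dots.
Horizontal edges: (rows + 1) * cols = 8 * 8 = 64
Vertical edges: rows * (cols + 1) = 7 * 9 = 63
Total edges: 64 + 63 = 127
Edges drawn: 53
Remaining: 127 - 53 = 74

74


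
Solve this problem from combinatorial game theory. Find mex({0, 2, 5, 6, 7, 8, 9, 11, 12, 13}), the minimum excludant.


Set = {0, 2, 5, 6, 7, 8, 9, 11, 12, 13}
0 is in the set.
1 is NOT in the set. This is the mex.
mex = 1

1


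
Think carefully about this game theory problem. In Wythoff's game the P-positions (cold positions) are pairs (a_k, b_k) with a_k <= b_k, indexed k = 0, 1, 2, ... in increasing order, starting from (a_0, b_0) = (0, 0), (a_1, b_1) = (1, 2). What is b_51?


By Wythoff's theorem, a_k = floor(k * phi) and b_k = floor(k * phi^2) = a_k + k, where phi = (1 + sqrt(5))/2 is the golden ratio.
phi = (1 + sqrt(5))/2 = 1.618034
phi^2 = phi + 1 = 2.618034
k = 51
k * phi^2 = 51 * 2.618034 = 133.519733
b_51 = floor(k * phi^2) = 133 (check: a_51 + k = 82 + 51 = 133)

133


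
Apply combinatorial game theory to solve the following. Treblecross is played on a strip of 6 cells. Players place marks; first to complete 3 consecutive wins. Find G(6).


Treblecross: place X on empty cells; 3-in-a-row wins.
Playing within two cells of an existing X lets the opponent win at once, so sensible play treats the cells i-2..i+2 around each X as dead. The player left with no safe cell loses, so this is a normal-play take-away game on strips of safe cells.
Placing X at cell i (0-indexed) of a strip of k safe cells leaves independent strips of sizes max(0, i-2) and max(0, k-i-3). Hence G(k) = mex{ G(max(0,i-2)) XOR G(max(0,k-i-3)) : 0 <= i < k }, with G(0) = 0.
G(1): splits (0,0):0^0=0 -> mex({0}) = 1
G(2): splits (0,0):0^0=0 -> mex({0}) = 1
G(3): splits (0,0):0^0=0 -> mex({0}) = 1
G(4): splits (0,1):0^1=1 (0,0):0^0=0 -> mex({0, 1}) = 2
G(5): splits (0,2):0^1=1 (0,1):0^1=1 (0,0):0^0=0 -> mex({0, 1}) = 2
G(6) = mex({1}) = 0
Therefore G(6) = 0.

0


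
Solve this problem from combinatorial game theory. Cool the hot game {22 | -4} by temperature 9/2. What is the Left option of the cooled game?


Original game: {22 | -4} (a switch {a | b} with a > b).
Cooling by t (for t below the temperature (a - b)/2 = 13) taxes each move by t: {a | b} cooled by t is {a - t | b + t}.
Cooling amount: t = 9/2
Cooled Left option: 22 - 9/2 = 35/2
Cooled Right option: -4 + 9/2 = 1/2
Cooled game: {35/2 | 1/2}
Left option = 35/2

35/2


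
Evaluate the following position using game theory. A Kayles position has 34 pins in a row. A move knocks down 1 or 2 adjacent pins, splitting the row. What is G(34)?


Kayles: a move removes 1 or 2 adjacent pins from a contiguous row.
Removing pins from a row of k leaves two independent rows (a, b) with a + b = k - 1 (one pin) or a + b = k - 2 (two pins); an end removal gives a = 0.
By Sprague-Grundy, G(k) = mex{ G(a) XOR G(b) } over all these splits. G(0) = 0.
G(1): splits (0,0):0^0=0 -> mex({0}) = 1
G(2): splits (0,1):0^1=1 (0,0):0^0=0 -> mex({0, 1}) = 2
G(3): splits (0,2):0^2=2 (1,1):1^1=0 (0,1):0^1=1 -> mex({0, 1, 2}) = 3
G(4): splits (0,3):0^3=3 (1,2):1^2=3 (0,2):0^2=2 (1,1):1^1=0 -> mex({0, 2, 3}) = 1
G(5): splits (0,4):0^1=1 (1,3):1^3=2 (2,2):2^2=0 (0,3):0^3=3 (1,2):1^2=3 -> mex({0, 1, 2, 3}) = 4
G(6) = mex({0, 1, 2, 4}) = 3
G(7) = mex({0, 1, 3, 4, 5}) = 2
G(8) = mex({0, 2, 3, 5, 6}) = 1
G(9) = mex({0, 1, 2, 3, 6, 7}) = 4
G(10) = mex({0, 1, 3, 4, 5, 7}) = 2
G(11) = mex({0, 1, 2, 3, 4, 5}) = 6
G(12) = mex({0, 1, 2, 3, 5, 6, 7}) = 4
G(13) = mex({0, 2, 3, 4, 6, 7}) = 1
G(14) = mex({0, 1, 4, 5, 6, 7}) = 2
G(15) = mex({0, 1, 2, 3, 4, 5, 6}) = 7
G(16) = mex({0, 2, 3, 5, 6, 7}) = 1
G(17) = mex({0, 1, 2, 3, 5, 6, 7}) = 4
G(18) = mex({0, 1, 2, 4, 5, 6}) = 3
G(19) = mex({0, 1, 3, 4, 5, 7}) = 2
G(20) = mex({0, 2, 3, 4, 5, 6, 7}) = 1
G(21) = mex({0, 1, 2, 3, 5, 6, 7}) = 4
G(22) = mex({0, 1, 2, 3, 4, 5, 7}) = 6
G(23) = mex({0, 1, 2, 3, 4, 5, 6}) = 7
G(24) = mex({0, 1, 2, 3, 5, 6, 7}) = 4
G(25) = mex({0, 2, 3, 4, 6, 7}) = 1
G(26) = mex({0, 1, 3, 4, 5, 6, 7}) = 2
G(27) = mex({0, 1, 2, 3, 4, 5, 6, 7}) = 8
G(28) = mex({0, 1, 2, 3, 4, 6, 7, 8}) = 5
G(29) = mex({0, 1, 2, 3, 5, 6, 7, 8, 9}) = 4
G(30) = mex({0, 1, 2, 3, 4, 5, 6, 9, 10}) = 7
G(31) = mex({0, 1, 3, 4, 5, 7, 10, 11}) = 2
G(32) = mex({0, 2, 3, 4, 5, 6, 7, 9, 11}) = 1
G(33) = mex({0, 1, 2, 3, 4, 5, 6, 7, 9, 12}) = 8
G(34) = mex({0, 1, 2, 3, 4, 5, 7, 8, 11, 12}) = 6
Therefore G(34) = 6.

6


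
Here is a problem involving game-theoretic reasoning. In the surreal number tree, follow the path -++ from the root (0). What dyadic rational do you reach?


Sign expansion: -++
Rule: track bounds (lo, hi), initially (-inf, +inf). On '+', the current value becomes lo and we move to the simplest number in (value, hi): value + 1 if hi = +inf, otherwise the midpoint (value + hi)/2. On '-', the current value becomes hi and we move to value - 1 if lo = -inf, otherwise the midpoint (lo + value)/2.
Start at 0.
Step 1: sign = -, move left. Bounds: (-inf, 0). Value = -1
Step 2: sign = +, move right. Bounds: (-1, 0). Value = -1/2
Step 3: sign = +, move right. Bounds: (-1/2, 0). Value = -1/4
The surreal number with sign expansion -++ is -1/4.

-1/4


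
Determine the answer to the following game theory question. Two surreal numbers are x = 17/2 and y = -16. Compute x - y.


x = 17/2, y = -16
Converting to common denominator: 2
x = 17/2, y = -32/2
x - y = 17/2 - -16 = 49/2

49/2


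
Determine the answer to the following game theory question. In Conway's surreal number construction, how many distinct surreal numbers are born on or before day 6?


Day 0: {|} = 0 is born. Count = 1.
Day n: the number of surreal numbers born by day n is 2^(n+1) - 1.
By day 0: 2^1 - 1 = 1
By day 1: 2^2 - 1 = 3
By day 2: 2^3 - 1 = 7
By day 3: 2^4 - 1 = 15
By day 4: 2^5 - 1 = 31
By day 5: 2^6 - 1 = 63
By day 6: 2^7 - 1 = 127
By day 6: 127 surreal numbers.

127


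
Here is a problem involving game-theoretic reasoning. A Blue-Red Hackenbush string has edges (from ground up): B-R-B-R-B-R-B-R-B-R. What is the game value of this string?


Edges (from ground): B-R-B-R-B-R-B-R-B-R
By Berlekamp's sign-expansion rule, a Blue-Red Hackenbush stalk has the value of the surreal number whose sign sequence is the edge sequence with B -> + and R -> -.
Sign sequence: +-+-+-+-+-
Trace the sign expansion in the surreal number tree, starting from 0:
Edge 1: B (sign +) -> bounds (0, +inf), value = 1
Edge 2: R (sign -) -> bounds (0, 1), value = 1/2
Edge 3: B (sign +) -> bounds (1/2, 1), value = 3/4
Edge 4: R (sign -) -> bounds (1/2, 3/4), value = 5/8
Edge 5: B (sign +) -> bounds (5/8, 3/4), value = 11/16
Edge 6: R (sign -) -> bounds (5/8, 11/16), value = 21/32
Edge 7: B (sign +) -> bounds (21/32, 11/16), value = 43/64
Edge 8: R (sign -) -> bounds (21/32, 43/64), value = 85/128
Edge 9: B (sign +) -> bounds (85/128, 43/64), value = 171/256
Edge 10: R (sign -) -> bounds (85/128, 171/256), value = 341/512
Game value = 341/512

341/512
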